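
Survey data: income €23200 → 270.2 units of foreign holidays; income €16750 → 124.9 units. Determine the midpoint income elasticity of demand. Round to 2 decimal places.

2.28

ΔQ = 124.9 − 270.2 = -145.3; midpoint Q̄ = (270.2 + 124.9)/2 = 197.55.
ΔI = 16750 − 23200 = -6450; midpoint Ī = (23200 + 16750)/2 = 19975.
η = (ΔQ/Q̄) ÷ (ΔI/Ī) = (-145.3/197.55) ÷ (-6450/19975) = 2.28.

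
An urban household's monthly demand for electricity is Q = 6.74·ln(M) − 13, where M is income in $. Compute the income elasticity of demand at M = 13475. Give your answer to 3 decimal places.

0.132

At M = 13475: Q = 51.088.
dQ/dM = 6.74/M = 0.000500186 at this income.
η = (dQ/dM)·(M/Q) = 0.000500186 × (13475/51.088) = 0.132.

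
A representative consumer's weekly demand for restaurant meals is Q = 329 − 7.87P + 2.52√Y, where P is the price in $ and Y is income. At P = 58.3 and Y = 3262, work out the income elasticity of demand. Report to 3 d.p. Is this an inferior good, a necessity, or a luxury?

5.102 (luxury)

At P = 58.3, Y = 3262: Q = 14.106.
Holding P constant, ∂Q/∂Y = 2.52/(2√Y) = 0.0220612.
η_Y = (∂Q/∂Y)·(Y/Q) = 0.0220612 × (3262/14.106) = 5.102.
Since η > 1, this is a luxury.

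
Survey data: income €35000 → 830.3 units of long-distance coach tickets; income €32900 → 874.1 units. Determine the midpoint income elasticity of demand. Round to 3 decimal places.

-0.831

ΔQ = 874.1 − 830.3 = 43.8; midpoint Q̄ = (830.3 + 874.1)/2 = 852.2.
ΔI = 32900 − 35000 = -2100; midpoint Ī = (35000 + 32900)/2 = 33950.
η = (ΔQ/Q̄) ÷ (ΔI/Ī) = (43.8/852.2) ÷ (-2100/33950) = -0.831.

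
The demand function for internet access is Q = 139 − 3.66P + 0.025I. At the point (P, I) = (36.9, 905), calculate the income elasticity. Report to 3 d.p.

At P = 36.9, I = 905: Q = 26.571.
Holding P constant, ∂Q/∂I = 0.025.
η_I = (∂Q/∂I)·(I/Q) = 0.025 × (905/26.571) = 0.851.

0.851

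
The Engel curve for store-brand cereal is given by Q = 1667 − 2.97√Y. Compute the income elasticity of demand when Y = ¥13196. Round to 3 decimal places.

-0.129

At Y = 13196: Q = 1325.825.
dQ/dY = -2.97/(2√Y) = -0.0129272 at this income.
η = (dQ/dY)·(Y/Q) = -0.0129272 × (13196/1325.825) = -0.129.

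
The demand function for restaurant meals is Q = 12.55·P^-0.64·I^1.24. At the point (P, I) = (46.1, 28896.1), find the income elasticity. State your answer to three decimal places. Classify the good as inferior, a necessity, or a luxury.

1.240 (luxury)

For a multiplicative demand Q = A·P^α·I^β, the income elasticity is β everywhere.
Here β = 1.24, so η = 1.240.
Since η > 1, this is a luxury.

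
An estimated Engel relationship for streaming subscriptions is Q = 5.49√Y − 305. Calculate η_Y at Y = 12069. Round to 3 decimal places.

At Y = 12069: Q = 298.126.
dQ/dY = 5.49/(2√Y) = 0.0249866 at this income.
η = (dQ/dY)·(Y/Q) = 0.0249866 × (12069/298.126) = 1.012.

1.012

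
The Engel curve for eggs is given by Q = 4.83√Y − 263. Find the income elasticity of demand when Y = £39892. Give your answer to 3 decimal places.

0.687

At Y = 39892: Q = 701.695.
dQ/dY = 4.83/(2√Y) = 0.0120913 at this income.
η = (dQ/dY)·(Y/Q) = 0.0120913 × (39892/701.695) = 0.687.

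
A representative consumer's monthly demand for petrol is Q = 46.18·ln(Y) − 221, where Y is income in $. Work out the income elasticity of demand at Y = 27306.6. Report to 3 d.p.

0.184

At Y = 27306.6: Q = 250.723.
dQ/dY = 46.18/Y = 0.00169117 at this income.
η = (dQ/dY)·(Y/Q) = 0.00169117 × (27306.6/250.723) = 0.184.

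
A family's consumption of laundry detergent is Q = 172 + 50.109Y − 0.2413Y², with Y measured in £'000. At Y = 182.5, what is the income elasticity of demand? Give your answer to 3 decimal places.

-5.413

At Y = 182.5: Q = 1280.0944.
dQ/dY = 50.109 − 0.4826Y = -37.96550.
η = (dQ/dY)·(Y/Q) = -37.96550 × (182.5/1280.0944) = -5.413.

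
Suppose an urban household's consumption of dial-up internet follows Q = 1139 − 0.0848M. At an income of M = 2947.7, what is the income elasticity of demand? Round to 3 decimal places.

-0.281

At M = 2947.7: Q = 889.035.
dQ/dM = −0.0848.
η = (dQ/dM)·(M/Q) = -0.0848 × (2947.7/889.035) = -0.281.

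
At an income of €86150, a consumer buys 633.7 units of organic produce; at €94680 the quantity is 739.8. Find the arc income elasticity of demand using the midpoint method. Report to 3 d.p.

1.638

ΔQ = 739.8 − 633.7 = 106.1; midpoint Q̄ = (633.7 + 739.8)/2 = 686.75.
ΔI = 94680 − 86150 = 8530; midpoint Ī = (86150 + 94680)/2 = 90415.
η = (ΔQ/Q̄) ÷ (ΔI/Ī) = (106.1/686.75) ÷ (8530/90415) = 1.638.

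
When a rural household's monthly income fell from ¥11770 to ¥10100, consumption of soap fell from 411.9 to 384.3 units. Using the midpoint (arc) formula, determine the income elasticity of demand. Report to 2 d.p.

ΔQ = 384.3 − 411.9 = -27.6; midpoint Q̄ = (411.9 + 384.3)/2 = 398.1.
ΔI = 10100 − 11770 = -1670; midpoint Ī = (11770 + 10100)/2 = 10935.
η = (ΔQ/Q̄) ÷ (ΔI/Ī) = (-27.6/398.1) ÷ (-1670/10935) = 0.45.

0.45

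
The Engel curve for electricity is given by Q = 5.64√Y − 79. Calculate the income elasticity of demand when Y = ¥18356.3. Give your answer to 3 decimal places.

At Y = 18356.3: Q = 685.138.
dQ/dY = 5.64/(2√Y) = 0.020814 at this income.
η = (dQ/dY)·(Y/Q) = 0.020814 × (18356.3/685.138) = 0.558.

0.558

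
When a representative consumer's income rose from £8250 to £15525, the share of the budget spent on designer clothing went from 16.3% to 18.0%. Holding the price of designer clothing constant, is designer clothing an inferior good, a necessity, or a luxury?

luxury

The budget share rises as income rises, so η > 1.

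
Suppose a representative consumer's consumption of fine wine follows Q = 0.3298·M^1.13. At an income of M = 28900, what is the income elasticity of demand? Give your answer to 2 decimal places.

1.13

For Q = A·M^β the income elasticity is constant and equal to β.
Here β = 1.13, so η = 1.13.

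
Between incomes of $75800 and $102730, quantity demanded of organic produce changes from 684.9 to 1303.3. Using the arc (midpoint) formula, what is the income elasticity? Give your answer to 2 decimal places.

2.06

ΔQ = 1303.3 − 684.9 = 618.4; midpoint Q̄ = (684.9 + 1303.3)/2 = 994.1.
ΔI = 102730 − 75800 = 26930; midpoint Ī = (75800 + 102730)/2 = 89265.
η = (ΔQ/Q̄) ÷ (ΔI/Ī) = (618.4/994.1) ÷ (26930/89265) = 2.06.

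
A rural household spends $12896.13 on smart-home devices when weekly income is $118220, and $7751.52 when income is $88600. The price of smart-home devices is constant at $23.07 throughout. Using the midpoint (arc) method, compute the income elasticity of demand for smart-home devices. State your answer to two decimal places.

1.74

With a constant price, Q₁ = 12896.13/23.07 = 559.000 and Q₂ = 7751.52/23.07 = 336.000 (equivalently, work directly with expenditure since P cancels).
Midpoint %ΔQ = (7751.52 − 12896.13)/10323.83 = -0.49832; midpoint %ΔI = (88600 − 118220)/103410 = -0.28643.
η = -0.49832 / -0.28643 = 1.74.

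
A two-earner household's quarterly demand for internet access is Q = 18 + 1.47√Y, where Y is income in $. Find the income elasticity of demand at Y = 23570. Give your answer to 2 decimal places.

At Y = 23570: Q = 243.682.
dQ/dY = 1.47/(2√Y) = 0.00478749 at this income.
η = (dQ/dY)·(Y/Q) = 0.00478749 × (23570/243.682) = 0.46.

0.46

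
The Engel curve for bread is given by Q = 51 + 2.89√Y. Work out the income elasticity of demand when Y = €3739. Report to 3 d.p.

0.388

At Y = 3739: Q = 227.716.
dQ/dY = 2.89/(2√Y) = 0.0236314 at this income.
η = (dQ/dY)·(Y/Q) = 0.0236314 × (3739/227.716) = 0.388.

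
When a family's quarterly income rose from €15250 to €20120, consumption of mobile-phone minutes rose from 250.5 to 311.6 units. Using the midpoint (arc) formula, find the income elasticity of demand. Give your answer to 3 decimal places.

ΔQ = 311.6 − 250.5 = 61.1; midpoint Q̄ = (250.5 + 311.6)/2 = 281.05.
ΔI = 20120 − 15250 = 4870; midpoint Ī = (15250 + 20120)/2 = 17685.
η = (ΔQ/Q̄) ÷ (ΔI/Ī) = (61.1/281.05) ÷ (4870/17685) = 0.789.

0.789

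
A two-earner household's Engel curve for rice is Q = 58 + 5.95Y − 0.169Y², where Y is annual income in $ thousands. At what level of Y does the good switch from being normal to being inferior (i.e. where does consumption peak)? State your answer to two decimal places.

17.60

dQ/dY = 5.95 − 0.338Y.
The good is inferior where dQ/dY < 0. Setting dQ/dY = 0 gives Y = 5.95 / 0.338 = 17.60.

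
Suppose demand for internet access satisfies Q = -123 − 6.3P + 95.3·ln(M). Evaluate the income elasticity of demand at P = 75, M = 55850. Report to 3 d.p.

At P = 75, M = 55850: Q = 446.169.
Holding P constant, ∂Q/∂M = 95.3/M = 0.00170636.
η_M = (∂Q/∂M)·(M/Q) = 0.00170636 × (55850/446.169) = 0.214.

0.214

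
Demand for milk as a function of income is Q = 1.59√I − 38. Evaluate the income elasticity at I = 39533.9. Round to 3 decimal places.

0.568

At I = 39533.9: Q = 278.142.
dQ/dI = 1.59/(2√I) = 0.00399836 at this income.
η = (dQ/dI)·(I/Q) = 0.00399836 × (39533.9/278.142) = 0.568.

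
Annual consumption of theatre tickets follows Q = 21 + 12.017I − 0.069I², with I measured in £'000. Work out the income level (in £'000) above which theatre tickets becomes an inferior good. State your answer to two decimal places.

dQ/dI = 12.017 − 0.138I.
The good is inferior where dQ/dI < 0. Setting dQ/dI = 0 gives I = 12.017 / 0.138 = 87.08.

87.08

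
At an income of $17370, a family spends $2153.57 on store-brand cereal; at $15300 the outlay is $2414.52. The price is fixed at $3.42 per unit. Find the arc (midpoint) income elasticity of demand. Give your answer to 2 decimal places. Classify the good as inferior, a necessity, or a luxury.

With a constant price, Q₁ = 2153.57/3.42 = 629.699 and Q₂ = 2414.52/3.42 = 706.000 (equivalently, work directly with expenditure since P cancels).
Midpoint %ΔQ = (2414.52 − 2153.57)/2284.05 = 0.11425; midpoint %ΔI = (15300 − 17370)/16335 = -0.12672.
η = 0.11425 / -0.12672 = -0.90.
η < 0 ⇒ inferior good.

-0.90 (inferior good)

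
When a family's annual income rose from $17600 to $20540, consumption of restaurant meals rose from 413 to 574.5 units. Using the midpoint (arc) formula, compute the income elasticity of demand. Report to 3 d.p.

ΔQ = 574.5 − 413 = 161.5; midpoint Q̄ = (413 + 574.5)/2 = 493.75.
ΔI = 20540 − 17600 = 2940; midpoint Ī = (17600 + 20540)/2 = 19070.
η = (ΔQ/Q̄) ÷ (ΔI/Ī) = (161.5/493.75) ÷ (2940/19070) = 2.122.

2.122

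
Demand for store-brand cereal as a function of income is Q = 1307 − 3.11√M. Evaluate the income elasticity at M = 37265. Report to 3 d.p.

-0.425

At M = 37265: Q = 706.641.
dQ/dM = -3.11/(2√M) = -0.00805526 at this income.
η = (dQ/dM)·(M/Q) = -0.00805526 × (37265/706.641) = -0.425.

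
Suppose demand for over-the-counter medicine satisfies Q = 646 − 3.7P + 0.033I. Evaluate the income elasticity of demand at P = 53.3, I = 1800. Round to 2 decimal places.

At P = 53.3, I = 1800: Q = 508.190.
Holding P constant, ∂Q/∂I = 0.033.
η_I = (∂Q/∂I)·(I/Q) = 0.033 × (1800/508.190) = 0.12.

0.12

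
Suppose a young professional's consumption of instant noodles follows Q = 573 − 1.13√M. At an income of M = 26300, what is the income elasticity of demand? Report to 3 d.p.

-0.235

At M = 26300: Q = 389.745.
dQ/dM = -1.13/(2√M) = -0.00348394 at this income.
η = (dQ/dM)·(M/Q) = -0.00348394 × (26300/389.745) = -0.235.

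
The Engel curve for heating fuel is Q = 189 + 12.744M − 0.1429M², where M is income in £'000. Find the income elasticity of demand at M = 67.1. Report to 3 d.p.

-1.077

At M = 67.1: Q = 400.7280.
dQ/dM = 12.744 − 0.2858M = -6.43318.
η = (dQ/dM)·(M/Q) = -6.43318 × (67.1/400.7280) = -1.077.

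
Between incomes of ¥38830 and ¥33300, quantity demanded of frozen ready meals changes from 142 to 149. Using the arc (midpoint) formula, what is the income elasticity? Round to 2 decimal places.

ΔQ = 149 − 142 = 7; midpoint Q̄ = (142 + 149)/2 = 145.5.
ΔI = 33300 − 38830 = -5530; midpoint Ī = (38830 + 33300)/2 = 36065.
η = (ΔQ/Q̄) ÷ (ΔI/Ī) = (7/145.5) ÷ (-5530/36065) = -0.31.

-0.31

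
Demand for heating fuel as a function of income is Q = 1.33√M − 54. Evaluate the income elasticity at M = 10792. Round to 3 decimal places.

0.821

At M = 10792: Q = 84.166.
dQ/dM = 1.33/(2√M) = 0.00640134 at this income.
η = (dQ/dM)·(M/Q) = 0.00640134 × (10792/84.166) = 0.821.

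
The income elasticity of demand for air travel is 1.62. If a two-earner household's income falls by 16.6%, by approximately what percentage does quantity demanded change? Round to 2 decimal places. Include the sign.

%ΔQ ≈ η × %ΔI = 1.62 × (-16.6%) = -26.89%.

-26.89%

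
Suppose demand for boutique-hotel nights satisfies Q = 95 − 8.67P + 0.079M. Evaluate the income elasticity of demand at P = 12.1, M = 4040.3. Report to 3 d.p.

1.032

At P = 12.1, M = 4040.3: Q = 309.277.
Holding P constant, ∂Q/∂M = 0.079.
η_M = (∂Q/∂M)·(M/Q) = 0.079 × (4040.3/309.277) = 1.032.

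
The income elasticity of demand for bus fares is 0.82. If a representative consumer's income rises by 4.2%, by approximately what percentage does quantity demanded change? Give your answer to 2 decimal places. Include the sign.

%ΔQ ≈ η × %ΔI = 0.82 × 4.2% = 3.44%.

3.44%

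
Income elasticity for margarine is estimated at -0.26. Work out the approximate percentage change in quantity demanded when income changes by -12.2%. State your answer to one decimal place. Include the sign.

%ΔQ ≈ η × %ΔI = -0.26 × (-12.2%) = 3.2%.

3.2%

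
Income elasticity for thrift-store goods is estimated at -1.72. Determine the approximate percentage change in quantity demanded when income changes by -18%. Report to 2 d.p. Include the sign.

30.96%

%ΔQ ≈ η × %ΔI = -1.72 × (-18%) = 30.96%.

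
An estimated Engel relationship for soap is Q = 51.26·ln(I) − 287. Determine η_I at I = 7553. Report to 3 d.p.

At I = 7553: Q = 170.736.
dQ/dI = 51.26/I = 0.00678671 at this income.
η = (dQ/dI)·(I/Q) = 0.00678671 × (7553/170.736) = 0.300.

0.300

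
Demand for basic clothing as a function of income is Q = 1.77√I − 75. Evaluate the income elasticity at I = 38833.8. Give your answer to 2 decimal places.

At I = 38833.8: Q = 273.801.
dQ/dI = 1.77/(2√I) = 0.00449095 at this income.
η = (dQ/dI)·(I/Q) = 0.00449095 × (38833.8/273.801) = 0.64.

0.64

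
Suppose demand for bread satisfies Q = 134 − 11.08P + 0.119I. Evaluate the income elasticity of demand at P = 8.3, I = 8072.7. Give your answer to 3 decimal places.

At P = 8.3, I = 8072.7: Q = 1002.687.
Holding P constant, ∂Q/∂I = 0.119.
η_I = (∂Q/∂I)·(I/Q) = 0.119 × (8072.7/1002.687) = 0.958.

0.958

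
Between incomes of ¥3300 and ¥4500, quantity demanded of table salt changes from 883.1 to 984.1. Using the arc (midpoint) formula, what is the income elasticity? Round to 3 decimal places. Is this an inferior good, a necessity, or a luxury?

ΔQ = 984.1 − 883.1 = 101; midpoint Q̄ = (883.1 + 984.1)/2 = 933.6.
ΔI = 4500 − 3300 = 1200; midpoint Ī = (3300 + 4500)/2 = 3900.
η = (ΔQ/Q̄) ÷ (ΔI/Ī) = (101/933.6) ÷ (1200/3900) = 0.352.
0 < η < 1 ⇒ necessity.

0.352 (necessity)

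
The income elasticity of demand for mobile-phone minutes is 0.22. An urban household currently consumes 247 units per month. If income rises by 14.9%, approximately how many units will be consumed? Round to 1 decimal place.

255.1

%ΔQ ≈ η × %ΔI = 0.22 × 14.9% = 3.278%.
New Q ≈ 247 × (1 + 0.03278) = 255.1.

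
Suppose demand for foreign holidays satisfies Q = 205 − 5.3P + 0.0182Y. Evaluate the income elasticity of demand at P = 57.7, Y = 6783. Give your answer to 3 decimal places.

At P = 57.7, Y = 6783: Q = 22.641.
Holding P constant, ∂Q/∂Y = 0.0182.
η_Y = (∂Q/∂Y)·(Y/Q) = 0.0182 × (6783/22.641) = 5.453.

5.453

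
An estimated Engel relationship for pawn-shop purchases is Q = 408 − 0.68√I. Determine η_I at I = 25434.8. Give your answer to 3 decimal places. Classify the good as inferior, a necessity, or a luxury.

At I = 25434.8: Q = 299.552.
dQ/dI = -0.68/(2√I) = -0.00213189 at this income.
η = (dQ/dI)·(I/Q) = -0.00213189 × (25434.8/299.552) = -0.181.
Since η < 0, the good is an inferior good.

-0.181 (inferior good)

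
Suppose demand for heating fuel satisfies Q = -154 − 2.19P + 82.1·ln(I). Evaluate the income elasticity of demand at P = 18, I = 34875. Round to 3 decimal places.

0.123

At P = 18, I = 34875: Q = 665.307.
Holding P constant, ∂Q/∂I = 82.1/I = 0.00235412.
η_I = (∂Q/∂I)·(I/Q) = 0.00235412 × (34875/665.307) = 0.123.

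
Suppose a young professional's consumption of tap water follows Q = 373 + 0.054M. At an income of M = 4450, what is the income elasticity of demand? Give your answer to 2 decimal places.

0.39

At M = 4450: Q = 613.300.
dQ/dM = 0.054.
η = (dQ/dM)·(M/Q) = 0.054 × (4450/613.300) = 0.39.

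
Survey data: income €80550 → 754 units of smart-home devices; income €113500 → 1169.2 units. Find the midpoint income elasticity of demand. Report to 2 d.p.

ΔQ = 1169.2 − 754 = 415.2; midpoint Q̄ = (754 + 1169.2)/2 = 961.6.
ΔI = 113500 − 80550 = 32950; midpoint Ī = (80550 + 113500)/2 = 97025.
η = (ΔQ/Q̄) ÷ (ΔI/Ī) = (415.2/961.6) ÷ (32950/97025) = 1.27.

1.27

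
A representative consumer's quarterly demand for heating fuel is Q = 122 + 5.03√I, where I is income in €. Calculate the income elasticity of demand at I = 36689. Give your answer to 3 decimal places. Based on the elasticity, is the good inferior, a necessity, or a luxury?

0.444 (necessity)

At I = 36689: Q = 1085.465.
dQ/dI = 5.03/(2√I) = 0.0131302 at this income.
η = (dQ/dI)·(I/Q) = 0.0131302 × (36689/1085.465) = 0.444.
Since 0 < η < 1, the good is a necessity.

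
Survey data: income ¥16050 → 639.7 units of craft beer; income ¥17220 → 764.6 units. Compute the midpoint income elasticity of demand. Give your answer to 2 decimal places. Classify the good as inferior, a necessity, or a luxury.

2.53 (luxury)

ΔQ = 764.6 − 639.7 = 124.9; midpoint Q̄ = (639.7 + 764.6)/2 = 702.15.
ΔI = 17220 − 16050 = 1170; midpoint Ī = (16050 + 17220)/2 = 16635.
η = (ΔQ/Q̄) ÷ (ΔI/Ī) = (124.9/702.15) ÷ (1170/16635) = 2.53.
η > 1 ⇒ luxury.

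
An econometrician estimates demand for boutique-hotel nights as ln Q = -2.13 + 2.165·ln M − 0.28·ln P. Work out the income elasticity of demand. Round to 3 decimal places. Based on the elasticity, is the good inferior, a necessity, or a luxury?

2.165 (luxury)

In a log-linear demand, the coefficient on ln M is the income elasticity.
So η = 2.165.
η > 1 ⇒ luxury.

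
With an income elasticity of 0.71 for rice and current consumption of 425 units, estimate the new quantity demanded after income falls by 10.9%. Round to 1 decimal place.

392.1

%ΔQ ≈ η × %ΔI = 0.71 × (-10.9%) = -7.739%.
New Q ≈ 425 × (1 − 0.07739) = 392.1.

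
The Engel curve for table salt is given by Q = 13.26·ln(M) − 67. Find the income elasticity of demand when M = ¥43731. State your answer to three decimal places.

0.178

At M = 43731: Q = 74.694.
dQ/dM = 13.26/M = 0.000303217 at this income.
η = (dQ/dM)·(M/Q) = 0.000303217 × (43731/74.694) = 0.178.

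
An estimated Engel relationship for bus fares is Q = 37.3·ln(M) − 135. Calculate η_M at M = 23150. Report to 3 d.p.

At M = 23150: Q = 239.856.
dQ/dM = 37.3/M = 0.00161123 at this income.
η = (dQ/dM)·(M/Q) = 0.00161123 × (23150/239.856) = 0.156.

0.156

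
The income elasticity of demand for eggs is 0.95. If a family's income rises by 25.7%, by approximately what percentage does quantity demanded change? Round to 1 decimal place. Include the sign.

24.4%

%ΔQ ≈ η × %ΔI = 0.95 × 25.7% = 24.4%.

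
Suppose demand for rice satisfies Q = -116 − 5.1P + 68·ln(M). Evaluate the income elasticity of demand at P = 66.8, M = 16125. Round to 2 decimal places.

At P = 66.8, M = 16125: Q = 202.113.
Holding P constant, ∂Q/∂M = 68/M = 0.00421705.
η_M = (∂Q/∂M)·(M/Q) = 0.00421705 × (16125/202.113) = 0.34.

0.34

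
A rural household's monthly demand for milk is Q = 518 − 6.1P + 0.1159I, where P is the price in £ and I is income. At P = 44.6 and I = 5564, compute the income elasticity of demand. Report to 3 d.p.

0.724

At P = 44.6, I = 5564: Q = 890.808.
Holding P constant, ∂Q/∂I = 0.1159.
η_I = (∂Q/∂I)·(I/Q) = 0.1159 × (5564/890.808) = 0.724.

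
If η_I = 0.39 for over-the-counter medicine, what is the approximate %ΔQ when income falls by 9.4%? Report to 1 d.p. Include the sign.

%ΔQ ≈ η × %ΔI = 0.39 × (-9.4%) = -3.7%.

-3.7%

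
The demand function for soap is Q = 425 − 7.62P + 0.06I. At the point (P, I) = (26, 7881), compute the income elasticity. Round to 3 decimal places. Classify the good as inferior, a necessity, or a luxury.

0.676 (necessity)

At P = 26, I = 7881: Q = 699.740.
Holding P constant, ∂Q/∂I = 0.06.
η_I = (∂Q/∂I)·(I/Q) = 0.06 × (7881/699.740) = 0.676.
Since 0 < η < 1, this is a necessity.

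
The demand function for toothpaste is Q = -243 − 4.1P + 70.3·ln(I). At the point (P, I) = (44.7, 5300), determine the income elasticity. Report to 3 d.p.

At P = 44.7, I = 5300: Q = 176.585.
Holding P constant, ∂Q/∂I = 70.3/I = 0.0132642.
η_I = (∂Q/∂I)·(I/Q) = 0.0132642 × (5300/176.585) = 0.398.

0.398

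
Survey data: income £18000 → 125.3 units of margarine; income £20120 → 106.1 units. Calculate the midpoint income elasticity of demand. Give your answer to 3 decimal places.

-1.492

ΔQ = 106.1 − 125.3 = -19.2; midpoint Q̄ = (125.3 + 106.1)/2 = 115.7.
ΔI = 20120 − 18000 = 2120; midpoint Ī = (18000 + 20120)/2 = 19060.
η = (ΔQ/Q̄) ÷ (ΔI/Ī) = (-19.2/115.7) ÷ (2120/19060) = -1.492.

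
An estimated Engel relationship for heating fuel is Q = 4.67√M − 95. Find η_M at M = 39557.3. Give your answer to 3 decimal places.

0.557

At M = 39557.3: Q = 833.817.
dQ/dM = 4.67/(2√M) = 0.0117401 at this income.
η = (dQ/dM)·(M/Q) = 0.0117401 × (39557.3/833.817) = 0.557.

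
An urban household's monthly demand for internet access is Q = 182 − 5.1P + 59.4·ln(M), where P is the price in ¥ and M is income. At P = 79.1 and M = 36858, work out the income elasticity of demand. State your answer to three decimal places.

At P = 79.1, M = 36858: Q = 403.171.
Holding P constant, ∂Q/∂M = 59.4/M = 0.00161159.
η_M = (∂Q/∂M)·(M/Q) = 0.00161159 × (36858/403.171) = 0.147.

0.147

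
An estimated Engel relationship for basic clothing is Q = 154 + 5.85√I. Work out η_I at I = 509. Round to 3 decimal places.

0.231

At I = 509: Q = 285.982.
dQ/dI = 5.85/(2√I) = 0.129648 at this income.
η = (dQ/dI)·(I/Q) = 0.129648 × (509/285.982) = 0.231.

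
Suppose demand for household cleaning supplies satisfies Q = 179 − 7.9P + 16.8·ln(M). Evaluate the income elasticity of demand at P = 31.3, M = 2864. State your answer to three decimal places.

0.257

At P = 31.3, M = 2864: Q = 65.458.
Holding P constant, ∂Q/∂M = 16.8/M = 0.00586592.
η_M = (∂Q/∂M)·(M/Q) = 0.00586592 × (2864/65.458) = 0.257.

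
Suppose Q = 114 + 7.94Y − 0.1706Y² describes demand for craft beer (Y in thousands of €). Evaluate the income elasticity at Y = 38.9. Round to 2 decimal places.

At Y = 38.9: Q = 164.7124.
dQ/dY = 7.94 − 0.3412Y = -5.33268.
η = (dQ/dY)·(Y/Q) = -5.33268 × (38.9/164.7124) = -1.26.

-1.26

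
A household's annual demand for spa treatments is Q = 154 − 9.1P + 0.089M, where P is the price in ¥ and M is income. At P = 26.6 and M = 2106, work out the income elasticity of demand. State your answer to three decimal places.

1.886

At P = 26.6, M = 2106: Q = 99.374.
Holding P constant, ∂Q/∂M = 0.089.
η_M = (∂Q/∂M)·(M/Q) = 0.089 × (2106/99.374) = 1.886.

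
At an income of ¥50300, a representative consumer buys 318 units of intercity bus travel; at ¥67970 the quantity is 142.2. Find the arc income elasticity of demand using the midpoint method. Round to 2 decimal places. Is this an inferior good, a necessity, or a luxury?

-2.56 (inferior good)

ΔQ = 142.2 − 318 = -175.8; midpoint Q̄ = (318 + 142.2)/2 = 230.1.
ΔI = 67970 − 50300 = 17670; midpoint Ī = (50300 + 67970)/2 = 59135.
η = (ΔQ/Q̄) ÷ (ΔI/Ī) = (-175.8/230.1) ÷ (17670/59135) = -2.56.
η < 0 ⇒ inferior good.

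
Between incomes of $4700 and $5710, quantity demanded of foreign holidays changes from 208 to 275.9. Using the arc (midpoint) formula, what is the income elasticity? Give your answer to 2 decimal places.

ΔQ = 275.9 − 208 = 67.9; midpoint Q̄ = (208 + 275.9)/2 = 241.95.
ΔI = 5710 − 4700 = 1010; midpoint Ī = (4700 + 5710)/2 = 5205.
η = (ΔQ/Q̄) ÷ (ΔI/Ī) = (67.9/241.95) ÷ (1010/5205) = 1.45.

1.45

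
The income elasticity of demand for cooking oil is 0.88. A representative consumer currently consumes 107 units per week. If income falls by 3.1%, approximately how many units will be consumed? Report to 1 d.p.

%ΔQ ≈ η × %ΔI = 0.88 × (-3.1%) = -2.728%.
New Q ≈ 107 × (1 − 0.02728) = 104.1.

104.1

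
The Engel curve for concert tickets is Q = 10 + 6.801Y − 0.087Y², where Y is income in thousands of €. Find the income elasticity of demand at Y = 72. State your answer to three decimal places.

At Y = 72: Q = 48.6640.
dQ/dY = 6.801 − 0.174Y = -5.72700.
η = (dQ/dY)·(Y/Q) = -5.72700 × (72/48.6640) = -8.473.

-8.473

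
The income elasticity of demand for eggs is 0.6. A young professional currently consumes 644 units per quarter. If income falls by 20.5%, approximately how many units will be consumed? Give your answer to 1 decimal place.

%ΔQ ≈ η × %ΔI = 0.6 × (-20.5%) = -12.3%.
New Q ≈ 644 × (1 − 0.123) = 564.8.

564.8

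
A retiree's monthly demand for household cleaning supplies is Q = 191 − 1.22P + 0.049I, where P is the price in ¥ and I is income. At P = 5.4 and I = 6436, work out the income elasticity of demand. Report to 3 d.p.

At P = 5.4, I = 6436: Q = 499.776.
Holding P constant, ∂Q/∂I = 0.049.
η_I = (∂Q/∂I)·(I/Q) = 0.049 × (6436/499.776) = 0.631.

0.631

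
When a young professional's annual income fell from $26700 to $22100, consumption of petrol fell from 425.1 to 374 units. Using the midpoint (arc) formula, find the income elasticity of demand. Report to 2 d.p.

ΔQ = 374 − 425.1 = -51.1; midpoint Q̄ = (425.1 + 374)/2 = 399.55.
ΔI = 22100 − 26700 = -4600; midpoint Ī = (26700 + 22100)/2 = 24400.
η = (ΔQ/Q̄) ÷ (ΔI/Ī) = (-51.1/399.55) ÷ (-4600/24400) = 0.68.

0.68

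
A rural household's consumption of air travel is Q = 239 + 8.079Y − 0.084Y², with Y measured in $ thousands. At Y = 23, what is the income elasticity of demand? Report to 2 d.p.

At Y = 23: Q = 380.3810.
dQ/dY = 8.079 − 0.168Y = 4.21500.
η = (dQ/dY)·(Y/Q) = 4.21500 × (23/380.3810) = 0.25.

0.25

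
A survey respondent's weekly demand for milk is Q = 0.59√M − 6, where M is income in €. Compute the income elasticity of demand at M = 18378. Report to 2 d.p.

0.54

At M = 18378: Q = 73.984.
dQ/dM = 0.59/(2√M) = 0.00217607 at this income.
η = (dQ/dM)·(M/Q) = 0.00217607 × (18378/73.984) = 0.54.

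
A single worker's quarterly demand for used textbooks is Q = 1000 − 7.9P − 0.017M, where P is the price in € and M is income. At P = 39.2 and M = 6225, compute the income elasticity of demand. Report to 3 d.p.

At P = 39.2, M = 6225: Q = 584.495.
Holding P constant, ∂Q/∂M = −0.017.
η_M = (∂Q/∂M)·(M/Q) = -0.017 × (6225/584.495) = -0.181.

-0.181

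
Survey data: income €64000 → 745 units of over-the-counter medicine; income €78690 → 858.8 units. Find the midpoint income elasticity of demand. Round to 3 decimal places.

0.689

ΔQ = 858.8 − 745 = 113.8; midpoint Q̄ = (745 + 858.8)/2 = 801.9.
ΔI = 78690 − 64000 = 14690; midpoint Ī = (64000 + 78690)/2 = 71345.
η = (ΔQ/Q̄) ÷ (ΔI/Ī) = (113.8/801.9) ÷ (14690/71345) = 0.689.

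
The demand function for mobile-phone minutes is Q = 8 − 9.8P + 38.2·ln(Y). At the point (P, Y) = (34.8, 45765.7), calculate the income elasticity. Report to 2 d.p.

At P = 34.8, Y = 45765.7: Q = 76.895.
Holding P constant, ∂Q/∂Y = 38.2/Y = 0.000834686.
η_Y = (∂Q/∂Y)·(Y/Q) = 0.000834686 × (45765.7/76.895) = 0.50.

0.50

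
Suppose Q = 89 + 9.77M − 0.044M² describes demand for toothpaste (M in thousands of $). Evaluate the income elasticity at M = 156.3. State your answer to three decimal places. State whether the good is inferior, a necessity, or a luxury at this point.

-1.151 (inferior good)

At M = 156.3: Q = 541.1446.
dQ/dM = 9.77 − 0.088M = -3.98440.
η = (dQ/dM)·(M/Q) = -3.98440 × (156.3/541.1446) = -1.151.
η < 0 ⇒ inferior good.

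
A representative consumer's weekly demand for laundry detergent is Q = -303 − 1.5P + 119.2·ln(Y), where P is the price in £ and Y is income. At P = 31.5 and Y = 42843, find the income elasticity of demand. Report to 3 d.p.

At P = 31.5, Y = 42843: Q = 921.053.
Holding P constant, ∂Q/∂Y = 119.2/Y = 0.00278225.
η_Y = (∂Q/∂Y)·(Y/Q) = 0.00278225 × (42843/921.053) = 0.129.

0.129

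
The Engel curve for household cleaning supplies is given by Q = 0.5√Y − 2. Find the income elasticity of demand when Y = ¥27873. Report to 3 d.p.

0.512

At Y = 27873: Q = 81.476.
dQ/dY = 0.5/(2√Y) = 0.00149744 at this income.
η = (dQ/dY)·(Y/Q) = 0.00149744 × (27873/81.476) = 0.512.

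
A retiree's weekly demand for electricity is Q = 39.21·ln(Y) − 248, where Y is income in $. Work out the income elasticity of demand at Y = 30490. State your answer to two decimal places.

0.25

At Y = 30490: Q = 156.849.
dQ/dY = 39.21/Y = 0.001286 at this income.
η = (dQ/dY)·(Y/Q) = 0.001286 × (30490/156.849) = 0.25.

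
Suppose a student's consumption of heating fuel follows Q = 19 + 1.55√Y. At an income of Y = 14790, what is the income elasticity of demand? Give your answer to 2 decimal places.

0.45

At Y = 14790: Q = 207.502.
dQ/dY = 1.55/(2√Y) = 0.00637261 at this income.
η = (dQ/dY)·(Y/Q) = 0.00637261 × (14790/207.502) = 0.45.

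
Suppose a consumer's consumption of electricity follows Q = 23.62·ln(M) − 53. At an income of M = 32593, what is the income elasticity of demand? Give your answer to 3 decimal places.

0.123

At M = 32593: Q = 192.456.
dQ/dM = 23.62/M = 0.000724695 at this income.
η = (dQ/dM)·(M/Q) = 0.000724695 × (32593/192.456) = 0.123.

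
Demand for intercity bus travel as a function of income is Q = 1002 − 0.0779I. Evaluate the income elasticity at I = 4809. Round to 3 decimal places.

-0.597

At I = 4809: Q = 627.379.
dQ/dI = −0.0779.
η = (dQ/dI)·(I/Q) = -0.0779 × (4809/627.379) = -0.597.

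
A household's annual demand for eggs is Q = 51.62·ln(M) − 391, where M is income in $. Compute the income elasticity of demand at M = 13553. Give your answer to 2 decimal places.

0.52

At M = 13553: Q = 100.131.
dQ/dM = 51.62/M = 0.00380875 at this income.
η = (dQ/dM)·(M/Q) = 0.00380875 × (13553/100.131) = 0.52.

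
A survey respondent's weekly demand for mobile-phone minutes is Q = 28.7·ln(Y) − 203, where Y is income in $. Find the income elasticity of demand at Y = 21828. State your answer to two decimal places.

0.34

At Y = 21828: Q = 83.740.
dQ/dY = 28.7/Y = 0.00131482 at this income.
η = (dQ/dY)·(Y/Q) = 0.00131482 × (21828/83.740) = 0.34.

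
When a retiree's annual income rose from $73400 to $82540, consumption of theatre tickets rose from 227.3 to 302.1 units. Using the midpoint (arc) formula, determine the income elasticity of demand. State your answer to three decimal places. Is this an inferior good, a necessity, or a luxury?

2.411 (luxury)

ΔQ = 302.1 − 227.3 = 74.8; midpoint Q̄ = (227.3 + 302.1)/2 = 264.7.
ΔI = 82540 − 73400 = 9140; midpoint Ī = (73400 + 82540)/2 = 77970.
η = (ΔQ/Q̄) ÷ (ΔI/Ī) = (74.8/264.7) ÷ (9140/77970) = 2.411.
η > 1 ⇒ luxury.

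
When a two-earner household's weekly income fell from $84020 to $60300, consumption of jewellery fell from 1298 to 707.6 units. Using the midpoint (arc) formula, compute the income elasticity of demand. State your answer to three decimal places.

ΔQ = 707.6 − 1298 = -590.4; midpoint Q̄ = (1298 + 707.6)/2 = 1002.8.
ΔI = 60300 − 84020 = -23720; midpoint Ī = (84020 + 60300)/2 = 72160.
η = (ΔQ/Q̄) ÷ (ΔI/Ī) = (-590.4/1002.8) ÷ (-23720/72160) = 1.791.

1.791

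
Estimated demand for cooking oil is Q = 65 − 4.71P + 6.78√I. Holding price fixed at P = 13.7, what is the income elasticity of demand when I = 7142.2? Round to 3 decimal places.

0.500

At P = 13.7, I = 7142.2: Q = 573.461.
Holding P constant, ∂Q/∂I = 6.78/(2√I) = 0.0401129.
η_I = (∂Q/∂I)·(I/Q) = 0.0401129 × (7142.2/573.461) = 0.500.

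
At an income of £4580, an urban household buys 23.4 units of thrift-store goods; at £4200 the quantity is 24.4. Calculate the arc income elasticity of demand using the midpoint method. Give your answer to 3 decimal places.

ΔQ = 24.4 − 23.4 = 1; midpoint Q̄ = (23.4 + 24.4)/2 = 23.9.
ΔI = 4200 − 4580 = -380; midpoint Ī = (4580 + 4200)/2 = 4390.
η = (ΔQ/Q̄) ÷ (ΔI/Ī) = (1/23.9) ÷ (-380/4390) = -0.483.

-0.483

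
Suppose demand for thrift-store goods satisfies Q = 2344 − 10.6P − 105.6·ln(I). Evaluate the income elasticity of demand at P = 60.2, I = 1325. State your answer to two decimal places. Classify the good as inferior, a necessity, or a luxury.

At P = 60.2, I = 1325: Q = 946.704.
Holding P constant, ∂Q/∂I = -105.6/I = -0.0796981.
η_I = (∂Q/∂I)·(I/Q) = -0.0796981 × (1325/946.704) = -0.11.
Since η < 0, this is an inferior good.

-0.11 (inferior good)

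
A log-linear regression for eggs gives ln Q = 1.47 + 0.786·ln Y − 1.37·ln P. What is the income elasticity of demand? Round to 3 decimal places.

In a log-linear demand, the coefficient on ln Y is the income elasticity.
So η = 0.786.

0.786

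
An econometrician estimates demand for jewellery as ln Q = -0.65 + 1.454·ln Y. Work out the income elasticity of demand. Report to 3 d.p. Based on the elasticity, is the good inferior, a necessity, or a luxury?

In a log-linear demand, the coefficient on ln Y is the income elasticity.
So η = 1.454.
η > 1 ⇒ luxury.

1.454 (luxury)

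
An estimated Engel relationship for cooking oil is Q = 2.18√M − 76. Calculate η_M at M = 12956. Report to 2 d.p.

At M = 12956: Q = 172.137.
dQ/dM = 2.18/(2√M) = 0.00957615 at this income.
η = (dQ/dM)·(M/Q) = 0.00957615 × (12956/172.137) = 0.72.

0.72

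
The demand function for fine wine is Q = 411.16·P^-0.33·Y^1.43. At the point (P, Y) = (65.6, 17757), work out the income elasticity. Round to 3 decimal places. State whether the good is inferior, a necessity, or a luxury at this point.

1.430 (luxury)

For a multiplicative demand Q = A·P^α·Y^β, the income elasticity is β everywhere.
Here β = 1.43, so η = 1.430.
Since η > 1, this is a luxury.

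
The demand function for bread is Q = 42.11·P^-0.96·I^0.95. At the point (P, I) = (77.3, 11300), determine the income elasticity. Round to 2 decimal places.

For a multiplicative demand Q = A·P^α·I^β, the income elasticity is β everywhere.
Here β = 0.95, so η = 0.95.

0.95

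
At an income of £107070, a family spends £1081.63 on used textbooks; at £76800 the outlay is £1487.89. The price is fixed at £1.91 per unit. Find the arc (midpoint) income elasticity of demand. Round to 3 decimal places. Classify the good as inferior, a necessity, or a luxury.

-0.960 (inferior good)

With a constant price, Q₁ = 1081.63/1.91 = 566.298 and Q₂ = 1487.89/1.91 = 779.000 (equivalently, work directly with expenditure since P cancels).
Midpoint %ΔQ = (1487.89 − 1081.63)/1284.76 = 0.31621; midpoint %ΔI = (76800 − 107070)/91935 = -0.32925.
η = 0.31621 / -0.32925 = -0.960.
η < 0 ⇒ inferior good.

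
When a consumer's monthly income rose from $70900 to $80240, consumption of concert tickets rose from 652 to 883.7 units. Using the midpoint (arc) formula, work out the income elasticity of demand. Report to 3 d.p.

2.441

ΔQ = 883.7 − 652 = 231.7; midpoint Q̄ = (652 + 883.7)/2 = 767.85.
ΔI = 80240 − 70900 = 9340; midpoint Ī = (70900 + 80240)/2 = 75570.
η = (ΔQ/Q̄) ÷ (ΔI/Ī) = (231.7/767.85) ÷ (9340/75570) = 2.441.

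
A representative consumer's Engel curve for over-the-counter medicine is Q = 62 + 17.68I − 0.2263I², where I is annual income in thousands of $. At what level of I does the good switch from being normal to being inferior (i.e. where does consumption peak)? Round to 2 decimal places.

39.06

dQ/dI = 17.68 − 0.4526I.
The good is inferior where dQ/dI < 0. Setting dQ/dI = 0 gives I = 17.68 / 0.4526 = 39.06.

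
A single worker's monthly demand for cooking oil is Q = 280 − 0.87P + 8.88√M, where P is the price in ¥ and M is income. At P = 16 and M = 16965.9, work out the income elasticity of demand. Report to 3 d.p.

At P = 16, M = 16965.9: Q = 1422.729.
Holding P constant, ∂Q/∂M = 8.88/(2√M) = 0.0340875.
η_M = (∂Q/∂M)·(M/Q) = 0.0340875 × (16965.9/1422.729) = 0.406.

0.406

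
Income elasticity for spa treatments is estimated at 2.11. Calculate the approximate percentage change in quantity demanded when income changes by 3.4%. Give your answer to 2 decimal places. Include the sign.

%ΔQ ≈ η × %ΔI = 2.11 × 3.4% = 7.17%.

7.17%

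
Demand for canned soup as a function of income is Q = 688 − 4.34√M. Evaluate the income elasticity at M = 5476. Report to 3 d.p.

-0.438

At M = 5476: Q = 366.840.
dQ/dM = -4.34/(2√M) = -0.0293243 at this income.
η = (dQ/dM)·(M/Q) = -0.0293243 × (5476/366.840) = -0.438.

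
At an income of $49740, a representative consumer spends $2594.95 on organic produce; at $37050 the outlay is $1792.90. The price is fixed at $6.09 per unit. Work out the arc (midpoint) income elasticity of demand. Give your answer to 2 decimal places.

1.25

With a constant price, Q₁ = 2594.95/6.09 = 426.100 and Q₂ = 1792.90/6.09 = 294.401 (equivalently, work directly with expenditure since P cancels).
Midpoint %ΔQ = (1792.90 − 2594.95)/2193.93 = -0.36558; midpoint %ΔI = (37050 − 49740)/43395 = -0.29243.
η = -0.36558 / -0.29243 = 1.25.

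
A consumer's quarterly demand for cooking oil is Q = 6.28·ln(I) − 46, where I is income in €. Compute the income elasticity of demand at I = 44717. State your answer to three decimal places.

0.296

At I = 44717: Q = 21.247.
dQ/dI = 6.28/I = 0.000140439 at this income.
η = (dQ/dI)·(I/Q) = 0.000140439 × (44717/21.247) = 0.296.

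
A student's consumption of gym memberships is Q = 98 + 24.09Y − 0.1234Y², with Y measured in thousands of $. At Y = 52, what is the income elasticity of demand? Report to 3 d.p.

0.576

At Y = 52: Q = 1017.0064.
dQ/dY = 24.09 − 0.2468Y = 11.25640.
η = (dQ/dY)·(Y/Q) = 11.25640 × (52/1017.0064) = 0.576.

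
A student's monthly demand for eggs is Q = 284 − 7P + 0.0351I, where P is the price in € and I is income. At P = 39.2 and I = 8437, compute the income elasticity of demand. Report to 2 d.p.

0.97

At P = 39.2, I = 8437: Q = 305.739.
Holding P constant, ∂Q/∂I = 0.0351.
η_I = (∂Q/∂I)·(I/Q) = 0.0351 × (8437/305.739) = 0.97.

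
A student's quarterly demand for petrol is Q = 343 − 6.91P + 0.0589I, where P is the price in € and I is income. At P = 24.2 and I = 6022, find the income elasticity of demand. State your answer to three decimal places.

At P = 24.2, I = 6022: Q = 530.474.
Holding P constant, ∂Q/∂I = 0.0589.
η_I = (∂Q/∂I)·(I/Q) = 0.0589 × (6022/530.474) = 0.669.

0.669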